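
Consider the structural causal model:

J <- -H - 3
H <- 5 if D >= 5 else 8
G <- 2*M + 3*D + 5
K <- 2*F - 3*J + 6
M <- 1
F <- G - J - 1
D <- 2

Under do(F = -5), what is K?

Intervening sets F = -5 and removes its equation (F <- G - J - 1).
H = 5 if D >= 5 else 8  [with D=2]  = 8
J = -H - 3  [with H=8]  = -11
K = 2*F - 3*J + 6  [with F=-5, J=-11]  = 29

29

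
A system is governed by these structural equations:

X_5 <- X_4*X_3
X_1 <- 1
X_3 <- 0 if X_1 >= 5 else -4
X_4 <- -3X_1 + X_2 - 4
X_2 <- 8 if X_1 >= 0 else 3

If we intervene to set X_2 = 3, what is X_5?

do(X_2=3) replaces the equation X_2 <- 8 if X_1 >= 0 else 3 with the constant X_2 = 3.
X_3 = 0 if X_1 >= 5 else -4  [with X_1=1]  = -4
X_4 = -3X_1 + X_2 - 4  [with X_1=1, X_2=3]  = -4
X_5 = X_4*X_3  [with X_4=-4, X_3=-4]  = 16

16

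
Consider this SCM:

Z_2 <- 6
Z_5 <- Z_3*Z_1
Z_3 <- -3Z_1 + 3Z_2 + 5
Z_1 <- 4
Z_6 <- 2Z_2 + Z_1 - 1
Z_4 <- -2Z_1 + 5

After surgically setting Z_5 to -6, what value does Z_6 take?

The intervention breaks the incoming arrows to Z_5: Z_5 <- Z_3*Z_1 no longer applies, and Z_5 = -6.
Since Z_6 is not a descendant of the intervened variable, it is unaffected.
Z_6 = 2Z_2 + Z_1 - 1  [with Z_2=6, Z_1=4]  = 15

15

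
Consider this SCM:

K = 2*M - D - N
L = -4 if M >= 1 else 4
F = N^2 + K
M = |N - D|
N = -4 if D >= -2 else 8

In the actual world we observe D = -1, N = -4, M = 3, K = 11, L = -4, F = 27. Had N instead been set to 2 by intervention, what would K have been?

Under do(N=2), the mechanism N = -4 if D >= -2 else 8 is discarded; N is fixed at 2.
M = |N - D|  [with N=2, D=-1]  = 3
K = 2*M - D - N  [with M=3, D=-1, N=2]  = 5

5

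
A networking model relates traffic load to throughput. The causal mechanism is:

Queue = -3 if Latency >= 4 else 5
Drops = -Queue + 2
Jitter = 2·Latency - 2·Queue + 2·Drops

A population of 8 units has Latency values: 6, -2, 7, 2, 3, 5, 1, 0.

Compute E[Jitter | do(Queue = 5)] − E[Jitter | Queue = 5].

3.9

Under do(Queue=5), Queue's equation is replaced by Queue=5 for every unit. Per-unit Jitter: -4, -20, -2, -12, -10, -6, -14, -16. Mean = -10.5.
Conditioning on Queue=5 selects the 5 unit(s) with Latency ∈ {-2, 2, 3, 1, 0}. Their Jitter values: -20, -12, -10, -14, -16. Mean = -14.4.
Difference = -10.5 − (-14.4) = 3.9.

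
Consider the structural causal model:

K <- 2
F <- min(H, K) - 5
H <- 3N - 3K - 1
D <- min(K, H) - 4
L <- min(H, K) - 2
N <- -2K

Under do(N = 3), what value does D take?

Under do(N=3), the mechanism N <- -2K is discarded; N is fixed at 3.
H = 3N - 3K - 1  [with N=3, K=2]  = 2
D = min(K, H) - 4  [with K=2, H=2]  = -2

-2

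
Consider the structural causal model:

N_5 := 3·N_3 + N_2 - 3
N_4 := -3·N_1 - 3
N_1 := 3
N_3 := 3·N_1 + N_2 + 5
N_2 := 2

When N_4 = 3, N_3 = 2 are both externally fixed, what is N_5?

5

The joint intervention fixes N_4 = 3, N_3 = 2, removing each variable's own equation.
N_5 = 3·N_3 + N_2 - 3  [with N_3=2, N_2=2]  = 5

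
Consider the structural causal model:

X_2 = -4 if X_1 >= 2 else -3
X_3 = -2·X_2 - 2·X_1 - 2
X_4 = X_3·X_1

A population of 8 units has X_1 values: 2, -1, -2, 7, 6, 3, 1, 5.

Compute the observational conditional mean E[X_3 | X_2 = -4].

-3.2

Observing X_2=-4 restricts to units where X_2's equation naturally yields -4: X_1 ∈ {2, 7, 6, 3, 5}. In that subpopulation X_3 = 2, -8, -6, 0, -4, mean -3.2.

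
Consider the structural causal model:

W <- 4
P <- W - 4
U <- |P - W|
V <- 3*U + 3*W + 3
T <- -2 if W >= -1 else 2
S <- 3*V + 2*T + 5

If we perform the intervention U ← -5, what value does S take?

1

The intervention breaks the incoming arrows to U: U <- |P - W| no longer applies, and U = -5.
V = 3*U + 3*W + 3  [with U=-5, W=4]  = 0
T = -2 if W >= -1 else 2  [with W=4]  = -2
S = 3*V + 2*T + 5  [with V=0, T=-2]  = 1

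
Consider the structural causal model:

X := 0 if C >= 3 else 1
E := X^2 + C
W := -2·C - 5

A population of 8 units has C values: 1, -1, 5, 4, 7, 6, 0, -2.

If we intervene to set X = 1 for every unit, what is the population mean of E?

Every unit gets X=1 under the intervention. E values become 2, 0, 6, 5, 8, 7, 1, -1; E[E|do(X=1)] = 3.5.

3.5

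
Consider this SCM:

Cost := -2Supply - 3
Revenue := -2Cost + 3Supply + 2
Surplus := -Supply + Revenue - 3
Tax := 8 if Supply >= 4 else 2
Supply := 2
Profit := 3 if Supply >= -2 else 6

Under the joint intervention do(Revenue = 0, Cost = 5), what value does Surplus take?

Setting Revenue = 0, Cost = 5 by intervention discards those variables' equations.
Surplus = -Supply + Revenue - 3  [with Supply=2, Revenue=0]  = -5

-5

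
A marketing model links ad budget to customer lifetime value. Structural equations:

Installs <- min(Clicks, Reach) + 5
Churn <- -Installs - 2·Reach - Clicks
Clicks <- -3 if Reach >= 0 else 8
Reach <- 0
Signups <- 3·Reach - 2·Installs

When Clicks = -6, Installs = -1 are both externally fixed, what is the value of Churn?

Under do(Clicks = -6, Installs = -1), each intervened variable's structural equation is replaced by its fixed value.
Churn = -Installs - 2·Reach - Clicks  [with Installs=-1, Reach=0, Clicks=-6]  = 7

7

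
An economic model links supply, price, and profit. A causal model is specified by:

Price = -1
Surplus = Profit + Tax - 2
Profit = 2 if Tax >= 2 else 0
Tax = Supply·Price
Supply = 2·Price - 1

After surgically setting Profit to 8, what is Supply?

The intervention breaks the incoming arrows to Profit: Profit = 2 if Tax >= 2 else 0 no longer applies, and Profit = 8.
Since Supply is not a descendant of the intervened variable, it is unaffected.
Supply = 2·Price - 1  [with Price=-1]  = -3

-3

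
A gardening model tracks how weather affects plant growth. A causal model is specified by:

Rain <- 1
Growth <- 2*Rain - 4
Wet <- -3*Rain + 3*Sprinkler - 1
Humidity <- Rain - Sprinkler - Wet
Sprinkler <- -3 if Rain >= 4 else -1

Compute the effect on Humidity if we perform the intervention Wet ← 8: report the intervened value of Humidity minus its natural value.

do(Wet=8) replaces the equation Wet <- -3*Rain + 3*Sprinkler - 1 with the constant Wet = 8.
Sprinkler = -3 if Rain >= 4 else -1  [with Rain=1]  = -1
Humidity = Rain - Sprinkler - Wet  [with Rain=1, Sprinkler=-1, Wet=8]  = -6
Without intervention: Sprinkler = -3 if Rain >= 4 else -1  [with Rain=1]  = -1; Wet = -3*Rain + 3*Sprinkler - 1  [with Rain=1, Sprinkler=-1]  = -7; Humidity = Rain - Sprinkler - Wet  [with Rain=1, Sprinkler=-1, Wet=-7]  = 9.
Change = -6 − 9 = -15.

-15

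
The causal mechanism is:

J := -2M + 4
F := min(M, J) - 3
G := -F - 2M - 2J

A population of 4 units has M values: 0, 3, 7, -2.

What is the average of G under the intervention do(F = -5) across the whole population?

Every unit gets F=-5 under the intervention. G values become -3, 3, 11, -7; E[G|do(F=-5)] = 1.

1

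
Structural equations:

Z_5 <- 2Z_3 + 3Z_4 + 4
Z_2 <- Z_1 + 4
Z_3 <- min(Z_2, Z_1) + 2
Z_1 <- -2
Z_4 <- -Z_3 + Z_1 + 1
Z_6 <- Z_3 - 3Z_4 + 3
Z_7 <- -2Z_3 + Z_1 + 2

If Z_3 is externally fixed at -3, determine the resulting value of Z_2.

Under do(Z_3=-3), the mechanism Z_3 <- min(Z_2, Z_1) + 2 is discarded; Z_3 is fixed at -3.
Since Z_2 is not a descendant of the intervened variable, it is unaffected.
Z_2 = Z_1 + 4  [with Z_1=-2]  = 2

2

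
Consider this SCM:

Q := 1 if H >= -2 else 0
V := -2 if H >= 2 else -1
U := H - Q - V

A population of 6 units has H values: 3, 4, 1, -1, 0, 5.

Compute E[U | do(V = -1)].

2

Every unit gets V=-1 under the intervention. U values become 3, 4, 1, -1, 0, 5; E[U|do(V=-1)] = 2.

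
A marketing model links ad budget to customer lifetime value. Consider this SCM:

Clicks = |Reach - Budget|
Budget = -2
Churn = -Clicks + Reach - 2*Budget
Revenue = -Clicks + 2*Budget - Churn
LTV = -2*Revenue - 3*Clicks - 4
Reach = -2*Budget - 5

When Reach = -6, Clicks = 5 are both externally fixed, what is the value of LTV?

Under do(Reach = -6, Clicks = 5), each intervened variable's structural equation is replaced by its fixed value.
Churn = -Clicks + Reach - 2*Budget  [with Clicks=5, Reach=-6, Budget=-2]  = -7
Revenue = -Clicks + 2*Budget - Churn  [with Clicks=5, Budget=-2, Churn=-7]  = -2
LTV = -2*Revenue - 3*Clicks - 4  [with Revenue=-2, Clicks=5]  = -15

-15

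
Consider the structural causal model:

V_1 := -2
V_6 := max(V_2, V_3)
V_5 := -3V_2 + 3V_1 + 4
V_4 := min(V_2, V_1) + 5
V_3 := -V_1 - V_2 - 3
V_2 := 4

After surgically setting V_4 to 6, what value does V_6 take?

4

Under do(V_4=6), the mechanism V_4 := min(V_2, V_1) + 5 is discarded; V_4 is fixed at 6.
Since V_6 is not a descendant of the intervened variable, it is unaffected.
V_3 = -V_1 - V_2 - 3  [with V_1=-2, V_2=4]  = -5
V_6 = max(V_2, V_3)  [with V_2=4, V_3=-5]  = 4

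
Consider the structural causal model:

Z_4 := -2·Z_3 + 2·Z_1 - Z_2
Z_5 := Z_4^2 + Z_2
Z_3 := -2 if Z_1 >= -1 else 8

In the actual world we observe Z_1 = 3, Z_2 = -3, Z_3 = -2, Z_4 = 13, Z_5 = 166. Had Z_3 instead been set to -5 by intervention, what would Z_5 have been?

358

do(Z_3=-5) replaces the equation Z_3 := -2 if Z_1 >= -1 else 8 with the constant Z_3 = -5.
Z_4 = -2·Z_3 + 2·Z_1 - Z_2  [with Z_3=-5, Z_1=3, Z_2=-3]  = 19
Z_5 = Z_4^2 + Z_2  [with Z_4=19, Z_2=-3]  = 358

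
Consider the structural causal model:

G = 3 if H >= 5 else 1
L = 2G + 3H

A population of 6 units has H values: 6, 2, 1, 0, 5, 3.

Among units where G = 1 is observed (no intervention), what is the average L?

E[L|G=1] averages over only the 4 units with G=1 (H = 2, 1, 0, 3): L = 8, 5, 2, 11, mean 6.5.

6.5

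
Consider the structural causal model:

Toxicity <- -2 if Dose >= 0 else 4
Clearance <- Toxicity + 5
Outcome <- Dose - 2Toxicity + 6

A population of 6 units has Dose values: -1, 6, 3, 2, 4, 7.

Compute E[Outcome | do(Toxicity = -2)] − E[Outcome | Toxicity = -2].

Under do(Toxicity=-2), Toxicity's equation is replaced by Toxicity=-2 for every unit. Per-unit Outcome: 9, 16, 13, 12, 14, 17. Mean = 13.5.
Conditioning on Toxicity=-2 selects the 5 unit(s) with Dose ∈ {6, 3, 2, 4, 7}. Their Outcome values: 16, 13, 12, 14, 17. Mean = 14.4.
Difference = 13.5 − 14.4 = -0.9.

-0.9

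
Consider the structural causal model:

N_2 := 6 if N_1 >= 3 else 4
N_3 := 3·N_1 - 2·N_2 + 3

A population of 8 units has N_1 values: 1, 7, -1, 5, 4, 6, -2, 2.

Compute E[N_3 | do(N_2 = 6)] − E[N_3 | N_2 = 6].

-8.25

Under do(N_2=6), N_2's equation is replaced by N_2=6 for every unit. Per-unit N_3: -6, 12, -12, 6, 3, 9, -15, -3. Mean = -0.75.
Conditioning on N_2=6 selects the 4 unit(s) with N_1 ∈ {7, 5, 4, 6}. Their N_3 values: 12, 6, 3, 9. Mean = 7.5.
Difference = -0.75 − 7.5 = -8.25.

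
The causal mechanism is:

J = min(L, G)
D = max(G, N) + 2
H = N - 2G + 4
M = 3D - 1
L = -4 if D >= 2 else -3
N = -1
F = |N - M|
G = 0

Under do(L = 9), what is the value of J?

Intervening sets L = 9 and removes its equation (L = -4 if D >= 2 else -3).
J = min(L, G)  [with L=9, G=0]  = 0

0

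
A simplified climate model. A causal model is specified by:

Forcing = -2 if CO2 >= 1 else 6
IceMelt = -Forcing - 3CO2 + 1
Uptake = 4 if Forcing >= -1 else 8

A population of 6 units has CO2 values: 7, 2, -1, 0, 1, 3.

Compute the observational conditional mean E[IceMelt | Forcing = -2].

-6.75

E[IceMelt|Forcing=-2] averages over only the 4 units with Forcing=-2 (CO2 = 7, 2, 1, 3): IceMelt = -18, -3, 0, -6, mean -6.75.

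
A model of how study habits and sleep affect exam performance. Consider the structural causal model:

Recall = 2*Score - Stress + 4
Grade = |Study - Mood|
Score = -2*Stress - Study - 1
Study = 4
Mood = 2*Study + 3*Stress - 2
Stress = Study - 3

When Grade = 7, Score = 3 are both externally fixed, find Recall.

9

Under do(Grade = 7, Score = 3), each intervened variable's structural equation is replaced by its fixed value.
Stress = Study - 3  [with Study=4]  = 1
Recall = 2*Score - Stress + 4  [with Score=3, Stress=1]  = 9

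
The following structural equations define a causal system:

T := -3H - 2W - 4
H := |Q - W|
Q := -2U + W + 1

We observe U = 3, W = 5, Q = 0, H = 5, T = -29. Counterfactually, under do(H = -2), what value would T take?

Intervening sets H = -2 and removes its equation (H := |Q - W|).
T = -3H - 2W - 4  [with H=-2, W=5]  = -8

-8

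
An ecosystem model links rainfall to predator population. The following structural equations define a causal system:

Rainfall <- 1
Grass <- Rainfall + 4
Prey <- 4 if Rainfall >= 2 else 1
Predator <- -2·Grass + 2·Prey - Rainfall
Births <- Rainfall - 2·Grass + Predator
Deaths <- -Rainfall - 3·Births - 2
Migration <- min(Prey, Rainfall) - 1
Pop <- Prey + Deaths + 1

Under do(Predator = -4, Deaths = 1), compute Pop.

Under do(Predator = -4, Deaths = 1), each intervened variable's structural equation is replaced by its fixed value.
Prey = 4 if Rainfall >= 2 else 1  [with Rainfall=1]  = 1
Pop = Prey + Deaths + 1  [with Prey=1, Deaths=1]  = 3

3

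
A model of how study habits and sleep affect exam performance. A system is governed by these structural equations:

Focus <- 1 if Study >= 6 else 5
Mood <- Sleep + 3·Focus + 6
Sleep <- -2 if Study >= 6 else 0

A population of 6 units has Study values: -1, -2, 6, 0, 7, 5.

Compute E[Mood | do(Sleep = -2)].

do(Sleep=-2) breaks Sleep's dependence on Study. With Sleep=-2 fixed, Mood across the units is 19, 19, 7, 19, 7, 19, mean 15.

15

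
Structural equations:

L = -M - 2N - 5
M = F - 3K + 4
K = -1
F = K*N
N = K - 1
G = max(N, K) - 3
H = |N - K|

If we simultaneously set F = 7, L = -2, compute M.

14

Under do(F = 7, L = -2), each intervened variable's structural equation is replaced by its fixed value.
M = F - 3K + 4  [with F=7, K=-1]  = 14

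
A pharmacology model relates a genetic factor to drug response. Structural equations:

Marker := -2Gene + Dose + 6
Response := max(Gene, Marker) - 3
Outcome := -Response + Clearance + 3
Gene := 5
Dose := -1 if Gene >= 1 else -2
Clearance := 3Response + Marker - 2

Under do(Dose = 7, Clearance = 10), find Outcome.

Setting Dose = 7, Clearance = 10 by intervention discards those variables' equations.
Marker = -2Gene + Dose + 6  [with Gene=5, Dose=7]  = 3
Response = max(Gene, Marker) - 3  [with Gene=5, Marker=3]  = 2
Outcome = -Response + Clearance + 3  [with Response=2, Clearance=10]  = 11

11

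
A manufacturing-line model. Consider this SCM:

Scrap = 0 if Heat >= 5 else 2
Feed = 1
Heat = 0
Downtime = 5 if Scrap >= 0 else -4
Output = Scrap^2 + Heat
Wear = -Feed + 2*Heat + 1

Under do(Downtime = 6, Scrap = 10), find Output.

100

Setting Downtime = 6, Scrap = 10 by intervention discards those variables' equations.
Output = Scrap^2 + Heat  [with Scrap=10, Heat=0]  = 100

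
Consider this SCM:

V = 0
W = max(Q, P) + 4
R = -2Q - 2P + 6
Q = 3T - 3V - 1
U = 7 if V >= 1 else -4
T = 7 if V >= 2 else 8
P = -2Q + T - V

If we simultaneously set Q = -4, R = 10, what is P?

16

The joint intervention fixes Q = -4, R = 10, removing each variable's own equation.
T = 7 if V >= 2 else 8  [with V=0]  = 8
P = -2Q + T - V  [with Q=-4, T=8, V=0]  = 16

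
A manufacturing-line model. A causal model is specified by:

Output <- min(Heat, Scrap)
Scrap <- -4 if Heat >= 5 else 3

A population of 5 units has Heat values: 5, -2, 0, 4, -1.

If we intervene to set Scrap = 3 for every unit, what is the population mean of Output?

0.6

do(Scrap=3) breaks Scrap's dependence on Heat. With Scrap=3 fixed, Output across the units is 3, -2, 0, 3, -1, mean 0.6.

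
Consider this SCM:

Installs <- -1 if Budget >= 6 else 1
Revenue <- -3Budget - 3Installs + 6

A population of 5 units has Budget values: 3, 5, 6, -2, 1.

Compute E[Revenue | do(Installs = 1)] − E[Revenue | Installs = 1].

-2.55

Under do(Installs=1), Installs's equation is replaced by Installs=1 for every unit. Per-unit Revenue: -6, -12, -15, 9, 0. Mean = -4.8.
Observing Installs=1 restricts to units where Installs's equation naturally yields 1: Budget ∈ {3, 5, -2, 1}. In that subpopulation Revenue = -6, -12, 9, 0, mean -2.25.
Difference = -4.8 − (-2.25) = -2.55.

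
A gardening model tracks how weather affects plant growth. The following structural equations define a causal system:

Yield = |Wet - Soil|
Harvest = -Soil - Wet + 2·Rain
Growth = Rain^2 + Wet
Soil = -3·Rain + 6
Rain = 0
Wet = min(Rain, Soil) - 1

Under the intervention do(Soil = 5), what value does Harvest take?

Under do(Soil=5), the mechanism Soil = -3·Rain + 6 is discarded; Soil is fixed at 5.
Wet = min(Rain, Soil) - 1  [with Rain=0, Soil=5]  = -1
Harvest = -Soil - Wet + 2·Rain  [with Soil=5, Wet=-1, Rain=0]  = -4

-4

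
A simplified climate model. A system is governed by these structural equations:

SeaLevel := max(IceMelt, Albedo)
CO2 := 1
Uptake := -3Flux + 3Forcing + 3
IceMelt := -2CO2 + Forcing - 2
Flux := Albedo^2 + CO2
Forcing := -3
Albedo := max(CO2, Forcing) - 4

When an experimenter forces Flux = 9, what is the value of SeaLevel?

-3

do(Flux=9) replaces the equation Flux := Albedo^2 + CO2 with the constant Flux = 9.
Since SeaLevel is not a descendant of the intervened variable, it is unaffected.
IceMelt = -2CO2 + Forcing - 2  [with CO2=1, Forcing=-3]  = -7
Albedo = max(CO2, Forcing) - 4  [with CO2=1, Forcing=-3]  = -3
SeaLevel = max(IceMelt, Albedo)  [with IceMelt=-7, Albedo=-3]  = -3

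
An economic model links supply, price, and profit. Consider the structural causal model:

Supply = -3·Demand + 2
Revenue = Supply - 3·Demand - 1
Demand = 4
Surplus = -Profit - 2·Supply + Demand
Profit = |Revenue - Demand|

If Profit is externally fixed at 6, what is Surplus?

18

Intervening sets Profit = 6 and removes its equation (Profit = |Revenue - Demand|).
Supply = -3·Demand + 2  [with Demand=4]  = -10
Surplus = -Profit - 2·Supply + Demand  [with Profit=6, Supply=-10, Demand=4]  = 18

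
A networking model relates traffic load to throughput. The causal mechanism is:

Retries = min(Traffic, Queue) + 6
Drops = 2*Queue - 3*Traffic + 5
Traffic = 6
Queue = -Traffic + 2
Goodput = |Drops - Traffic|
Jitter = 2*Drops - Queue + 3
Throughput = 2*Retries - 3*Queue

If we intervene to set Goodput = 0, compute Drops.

Intervening sets Goodput = 0 and removes its equation (Goodput = |Drops - Traffic|).
Drops is not downstream of the intervention, so its value is determined by the original equations.
Queue = -Traffic + 2  [with Traffic=6]  = -4
Drops = 2*Queue - 3*Traffic + 5  [with Queue=-4, Traffic=6]  = -21

-21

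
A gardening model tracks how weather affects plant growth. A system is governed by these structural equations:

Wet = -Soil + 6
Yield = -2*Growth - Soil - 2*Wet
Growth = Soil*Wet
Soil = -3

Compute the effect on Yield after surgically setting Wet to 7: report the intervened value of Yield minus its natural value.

Under do(Wet=7), the mechanism Wet = -Soil + 6 is discarded; Wet is fixed at 7.
Growth = Soil*Wet  [with Soil=-3, Wet=7]  = -21
Yield = -2*Growth - Soil - 2*Wet  [with Growth=-21, Soil=-3, Wet=7]  = 31
Without intervention: Wet = -Soil + 6  [with Soil=-3]  = 9; Growth = Soil*Wet  [with Soil=-3, Wet=9]  = -27; Yield = -2*Growth - Soil - 2*Wet  [with Growth=-27, Soil=-3, Wet=9]  = 39.
Change = 31 − 39 = -8.

-8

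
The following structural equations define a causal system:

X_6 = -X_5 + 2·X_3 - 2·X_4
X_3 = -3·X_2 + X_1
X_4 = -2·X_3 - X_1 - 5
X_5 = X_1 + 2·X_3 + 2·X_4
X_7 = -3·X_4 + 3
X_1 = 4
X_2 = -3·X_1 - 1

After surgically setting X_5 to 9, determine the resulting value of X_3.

43

do(X_5=9) replaces the equation X_5 = X_1 + 2·X_3 + 2·X_4 with the constant X_5 = 9.
X_3 is not downstream of the intervention, so its value is determined by the original equations.
X_2 = -3·X_1 - 1  [with X_1=4]  = -13
X_3 = -3·X_2 + X_1  [with X_2=-13, X_1=4]  = 43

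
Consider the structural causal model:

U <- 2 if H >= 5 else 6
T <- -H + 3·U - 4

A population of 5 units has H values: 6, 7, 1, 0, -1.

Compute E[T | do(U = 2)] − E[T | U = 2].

Under do(U=2), U's equation is replaced by U=2 for every unit. Per-unit T: -4, -5, 1, 2, 3. Mean = -0.6.
Conditioning on U=2 selects the 2 unit(s) with H ∈ {6, 7}. Their T values: -4, -5. Mean = -4.5.
Difference = -0.6 − (-4.5) = 3.9.

3.9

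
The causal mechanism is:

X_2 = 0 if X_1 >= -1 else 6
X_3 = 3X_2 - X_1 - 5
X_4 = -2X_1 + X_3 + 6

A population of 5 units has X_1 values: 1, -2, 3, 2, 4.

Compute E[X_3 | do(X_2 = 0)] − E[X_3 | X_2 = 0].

Under do(X_2=0), X_2's equation is replaced by X_2=0 for every unit. Per-unit X_3: -6, -3, -8, -7, -9. Mean = -6.6.
Observing X_2=0 restricts to units where X_2's equation naturally yields 0: X_1 ∈ {1, 3, 2, 4}. In that subpopulation X_3 = -6, -8, -7, -9, mean -7.5.
Difference = -6.6 − (-7.5) = 0.9.

0.9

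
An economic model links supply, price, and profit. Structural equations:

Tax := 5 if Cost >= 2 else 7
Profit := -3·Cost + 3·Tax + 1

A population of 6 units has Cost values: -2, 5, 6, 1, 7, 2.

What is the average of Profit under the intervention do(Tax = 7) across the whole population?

12.5

do(Tax=7) breaks Tax's dependence on Cost. With Tax=7 fixed, Profit across the units is 28, 7, 4, 19, 1, 16, mean 12.5.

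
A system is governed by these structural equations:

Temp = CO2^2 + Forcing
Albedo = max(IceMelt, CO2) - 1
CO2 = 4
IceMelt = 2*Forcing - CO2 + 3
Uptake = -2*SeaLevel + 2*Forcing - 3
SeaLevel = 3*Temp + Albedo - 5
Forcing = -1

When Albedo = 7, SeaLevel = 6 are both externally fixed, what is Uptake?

Under do(Albedo = 7, SeaLevel = 6), each intervened variable's structural equation is replaced by its fixed value.
Uptake = -2*SeaLevel + 2*Forcing - 3  [with SeaLevel=6, Forcing=-1]  = -17

-17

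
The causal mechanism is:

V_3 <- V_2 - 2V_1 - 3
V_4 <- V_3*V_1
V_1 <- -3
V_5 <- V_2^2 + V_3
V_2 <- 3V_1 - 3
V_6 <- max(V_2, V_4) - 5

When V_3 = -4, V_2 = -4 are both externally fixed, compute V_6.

7

Setting V_3 = -4, V_2 = -4 by intervention discards those variables' equations.
V_4 = V_3*V_1  [with V_3=-4, V_1=-3]  = 12
V_6 = max(V_2, V_4) - 5  [with V_2=-4, V_4=12]  = 7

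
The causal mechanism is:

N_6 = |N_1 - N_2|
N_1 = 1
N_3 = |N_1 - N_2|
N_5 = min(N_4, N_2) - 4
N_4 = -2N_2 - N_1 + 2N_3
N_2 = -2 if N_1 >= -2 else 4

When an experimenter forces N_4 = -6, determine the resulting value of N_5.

Intervening sets N_4 = -6 and removes its equation (N_4 = -2N_2 - N_1 + 2N_3).
N_2 = -2 if N_1 >= -2 else 4  [with N_1=1]  = -2
N_5 = min(N_4, N_2) - 4  [with N_4=-6, N_2=-2]  = -10

-10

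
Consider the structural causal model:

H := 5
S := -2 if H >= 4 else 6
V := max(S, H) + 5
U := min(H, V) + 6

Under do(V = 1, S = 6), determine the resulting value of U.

7

The joint intervention fixes V = 1, S = 6, removing each variable's own equation.
U = min(H, V) + 6  [with H=5, V=1]  = 7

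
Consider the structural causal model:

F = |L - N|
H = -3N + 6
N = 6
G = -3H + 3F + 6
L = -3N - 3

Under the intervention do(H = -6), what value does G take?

do(H=-6) replaces the equation H = -3N + 6 with the constant H = -6.
L = -3N - 3  [with N=6]  = -21
F = |L - N|  [with L=-21, N=6]  = 27
G = -3H + 3F + 6  [with H=-6, F=27]  = 105

105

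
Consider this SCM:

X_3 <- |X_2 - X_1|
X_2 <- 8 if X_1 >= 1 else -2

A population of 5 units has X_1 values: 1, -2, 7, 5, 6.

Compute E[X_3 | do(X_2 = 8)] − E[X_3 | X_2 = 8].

1.35

Every unit gets X_2=8 under the intervention. X_3 values become 7, 10, 1, 3, 2; E[X_3|do(X_2=8)] = 4.6.
E[X_3|X_2=8] averages over only the 4 units with X_2=8 (X_1 = 1, 7, 5, 6): X_3 = 7, 1, 3, 2, mean 3.25.
Difference = 4.6 − 3.25 = 1.35.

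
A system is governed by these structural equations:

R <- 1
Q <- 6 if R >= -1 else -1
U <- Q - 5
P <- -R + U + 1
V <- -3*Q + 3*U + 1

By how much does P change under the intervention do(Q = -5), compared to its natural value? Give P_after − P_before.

-11

Under do(Q=-5), the mechanism Q <- 6 if R >= -1 else -1 is discarded; Q is fixed at -5.
U = Q - 5  [with Q=-5]  = -10
P = -R + U + 1  [with R=1, U=-10]  = -10
Without intervention: Q = 6 if R >= -1 else -1  [with R=1]  = 6; U = Q - 5  [with Q=6]  = 1; P = -R + U + 1  [with R=1, U=1]  = 1.
Change = -10 − 1 = -11.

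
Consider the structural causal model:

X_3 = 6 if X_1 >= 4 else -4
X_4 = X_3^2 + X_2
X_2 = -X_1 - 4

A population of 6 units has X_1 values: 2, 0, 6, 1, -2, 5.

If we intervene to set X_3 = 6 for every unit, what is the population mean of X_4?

Under do(X_3=6), X_3's equation is replaced by X_3=6 for every unit. Per-unit X_4: 30, 32, 26, 31, 34, 27. Mean = 30.

30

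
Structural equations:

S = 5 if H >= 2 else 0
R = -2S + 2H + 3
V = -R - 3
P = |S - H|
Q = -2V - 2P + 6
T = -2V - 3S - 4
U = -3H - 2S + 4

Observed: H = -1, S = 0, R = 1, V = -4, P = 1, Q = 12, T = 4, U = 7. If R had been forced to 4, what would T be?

10

The intervention breaks the incoming arrows to R: R = -2S + 2H + 3 no longer applies, and R = 4.
S = 5 if H >= 2 else 0  [with H=-1]  = 0
V = -R - 3  [with R=4]  = -7
T = -2V - 3S - 4  [with V=-7, S=0]  = 10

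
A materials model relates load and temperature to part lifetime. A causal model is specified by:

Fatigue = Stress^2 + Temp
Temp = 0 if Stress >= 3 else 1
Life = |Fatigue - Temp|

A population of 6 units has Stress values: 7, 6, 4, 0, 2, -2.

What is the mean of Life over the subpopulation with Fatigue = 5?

4

Observing Fatigue=5 restricts to units where Fatigue's equation naturally yields 5: Stress ∈ {2, -2}. In that subpopulation Life = 4, 4, mean 4.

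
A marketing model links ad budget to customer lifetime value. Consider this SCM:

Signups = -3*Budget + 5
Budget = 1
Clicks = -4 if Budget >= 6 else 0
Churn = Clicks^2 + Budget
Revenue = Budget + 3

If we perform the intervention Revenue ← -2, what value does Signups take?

2

do(Revenue=-2) replaces the equation Revenue = Budget + 3 with the constant Revenue = -2.
Signups is not downstream of the intervention, so its value is determined by the original equations.
Signups = -3*Budget + 5  [with Budget=1]  = 2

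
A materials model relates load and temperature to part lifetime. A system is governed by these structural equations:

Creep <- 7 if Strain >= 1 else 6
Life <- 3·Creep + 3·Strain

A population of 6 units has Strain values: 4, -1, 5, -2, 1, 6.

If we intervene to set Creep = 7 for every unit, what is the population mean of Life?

Under do(Creep=7), Creep's equation is replaced by Creep=7 for every unit. Per-unit Life: 33, 18, 36, 15, 24, 39. Mean = 27.5.

27.5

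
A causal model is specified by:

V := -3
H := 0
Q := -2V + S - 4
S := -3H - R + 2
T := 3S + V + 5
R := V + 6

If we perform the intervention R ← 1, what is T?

5

The intervention breaks the incoming arrows to R: R := V + 6 no longer applies, and R = 1.
S = -3H - R + 2  [with H=0, R=1]  = 1
T = 3S + V + 5  [with S=1, V=-3]  = 5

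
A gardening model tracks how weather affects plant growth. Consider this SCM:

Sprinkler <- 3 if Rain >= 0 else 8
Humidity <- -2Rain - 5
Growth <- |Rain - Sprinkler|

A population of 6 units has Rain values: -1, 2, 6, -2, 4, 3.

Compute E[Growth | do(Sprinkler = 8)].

6

Under do(Sprinkler=8), Sprinkler's equation is replaced by Sprinkler=8 for every unit. Per-unit Growth: 9, 6, 2, 10, 4, 5. Mean = 6.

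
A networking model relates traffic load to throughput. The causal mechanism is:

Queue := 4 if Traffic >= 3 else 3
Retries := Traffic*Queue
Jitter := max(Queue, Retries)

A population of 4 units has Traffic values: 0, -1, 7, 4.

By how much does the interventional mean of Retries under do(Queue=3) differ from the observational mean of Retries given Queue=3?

do(Queue=3) breaks Queue's dependence on Traffic. With Queue=3 fixed, Retries across the units is 0, -3, 21, 12, mean 7.5.
Observing Queue=3 restricts to units where Queue's equation naturally yields 3: Traffic ∈ {0, -1}. In that subpopulation Retries = 0, -3, mean -1.5.
Difference = 7.5 − (-1.5) = 9.

9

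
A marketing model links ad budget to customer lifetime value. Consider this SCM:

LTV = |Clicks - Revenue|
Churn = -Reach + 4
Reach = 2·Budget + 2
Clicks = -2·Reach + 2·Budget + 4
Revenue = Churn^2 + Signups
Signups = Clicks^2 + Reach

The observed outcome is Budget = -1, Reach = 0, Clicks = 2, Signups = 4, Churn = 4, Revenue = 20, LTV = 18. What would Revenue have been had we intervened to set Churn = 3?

13

The intervention breaks the incoming arrows to Churn: Churn = -Reach + 4 no longer applies, and Churn = 3.
Reach = 2·Budget + 2  [with Budget=-1]  = 0
Clicks = -2·Reach + 2·Budget + 4  [with Reach=0, Budget=-1]  = 2
Signups = Clicks^2 + Reach  [with Clicks=2, Reach=0]  = 4
Revenue = Churn^2 + Signups  [with Churn=3, Signups=4]  = 13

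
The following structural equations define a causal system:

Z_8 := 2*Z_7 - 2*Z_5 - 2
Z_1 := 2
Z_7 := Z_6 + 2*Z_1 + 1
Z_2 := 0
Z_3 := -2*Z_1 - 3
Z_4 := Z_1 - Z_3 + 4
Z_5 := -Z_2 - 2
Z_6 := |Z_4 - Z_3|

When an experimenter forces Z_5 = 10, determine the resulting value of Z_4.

13

The intervention breaks the incoming arrows to Z_5: Z_5 := -Z_2 - 2 no longer applies, and Z_5 = 10.
Since Z_4 is not a descendant of the intervened variable, it is unaffected.
Z_3 = -2*Z_1 - 3  [with Z_1=2]  = -7
Z_4 = Z_1 - Z_3 + 4  [with Z_1=2, Z_3=-7]  = 13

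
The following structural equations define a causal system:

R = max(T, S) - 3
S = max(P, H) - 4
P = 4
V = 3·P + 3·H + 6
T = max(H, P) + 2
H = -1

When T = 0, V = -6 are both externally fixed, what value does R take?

-3

Setting T = 0, V = -6 by intervention discards those variables' equations.
S = max(P, H) - 4  [with P=4, H=-1]  = 0
R = max(T, S) - 3  [with T=0, S=0]  = -3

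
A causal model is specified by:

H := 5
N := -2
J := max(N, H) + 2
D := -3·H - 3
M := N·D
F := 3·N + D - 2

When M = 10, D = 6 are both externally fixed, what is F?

Setting M = 10, D = 6 by intervention discards those variables' equations.
F = 3·N + D - 2  [with N=-2, D=6]  = -2

-2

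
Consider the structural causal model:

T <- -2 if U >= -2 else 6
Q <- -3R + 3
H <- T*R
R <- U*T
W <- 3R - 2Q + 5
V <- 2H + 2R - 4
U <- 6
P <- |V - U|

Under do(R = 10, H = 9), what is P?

28

The joint intervention fixes R = 10, H = 9, removing each variable's own equation.
V = 2H + 2R - 4  [with H=9, R=10]  = 34
P = |V - U|  [with V=34, U=6]  = 28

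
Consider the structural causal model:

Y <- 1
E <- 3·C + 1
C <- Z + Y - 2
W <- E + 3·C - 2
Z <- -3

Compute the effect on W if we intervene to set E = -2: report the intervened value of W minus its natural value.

Intervening sets E = -2 and removes its equation (E <- 3·C + 1).
C = Z + Y - 2  [with Z=-3, Y=1]  = -4
W = E + 3·C - 2  [with E=-2, C=-4]  = -16
Without intervention: C = Z + Y - 2  [with Z=-3, Y=1]  = -4; E = 3·C + 1  [with C=-4]  = -11; W = E + 3·C - 2  [with E=-11, C=-4]  = -25.
Change = -16 − (-25) = 9.

9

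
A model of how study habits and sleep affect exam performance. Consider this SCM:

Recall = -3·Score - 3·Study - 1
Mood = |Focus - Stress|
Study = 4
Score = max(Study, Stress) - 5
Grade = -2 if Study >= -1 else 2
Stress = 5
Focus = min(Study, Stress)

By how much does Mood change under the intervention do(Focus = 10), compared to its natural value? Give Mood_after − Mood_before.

4

do(Focus=10) replaces the equation Focus = min(Study, Stress) with the constant Focus = 10.
Mood = |Focus - Stress|  [with Focus=10, Stress=5]  = 5
Without intervention: Focus = min(Study, Stress)  [with Study=4, Stress=5]  = 4; Mood = |Focus - Stress|  [with Focus=4, Stress=5]  = 1.
Change = 5 − 1 = 4.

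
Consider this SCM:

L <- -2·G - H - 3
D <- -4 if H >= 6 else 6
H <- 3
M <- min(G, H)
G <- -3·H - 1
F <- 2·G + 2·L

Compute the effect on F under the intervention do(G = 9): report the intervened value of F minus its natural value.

-38

do(G=9) replaces the equation G <- -3·H - 1 with the constant G = 9.
L = -2·G - H - 3  [with G=9, H=3]  = -24
F = 2·G + 2·L  [with G=9, L=-24]  = -30
Without intervention: G = -3·H - 1  [with H=3]  = -10; L = -2·G - H - 3  [with G=-10, H=3]  = 14; F = 2·G + 2·L  [with G=-10, L=14]  = 8.
Change = -30 − 8 = -38.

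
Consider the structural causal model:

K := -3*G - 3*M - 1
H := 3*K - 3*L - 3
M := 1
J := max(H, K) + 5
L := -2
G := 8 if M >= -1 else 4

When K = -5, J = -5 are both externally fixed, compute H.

-12

Setting K = -5, J = -5 by intervention discards those variables' equations.
H = 3*K - 3*L - 3  [with K=-5, L=-2]  = -12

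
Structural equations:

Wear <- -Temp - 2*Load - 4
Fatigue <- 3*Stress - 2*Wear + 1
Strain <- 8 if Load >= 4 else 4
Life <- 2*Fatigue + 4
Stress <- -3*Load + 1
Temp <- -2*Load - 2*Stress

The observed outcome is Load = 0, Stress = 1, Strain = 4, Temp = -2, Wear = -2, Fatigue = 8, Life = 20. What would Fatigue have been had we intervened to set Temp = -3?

Under do(Temp=-3), the mechanism Temp <- -2*Load - 2*Stress is discarded; Temp is fixed at -3.
Stress = -3*Load + 1  [with Load=0]  = 1
Wear = -Temp - 2*Load - 4  [with Temp=-3, Load=0]  = -1
Fatigue = 3*Stress - 2*Wear + 1  [with Stress=1, Wear=-1]  = 6

6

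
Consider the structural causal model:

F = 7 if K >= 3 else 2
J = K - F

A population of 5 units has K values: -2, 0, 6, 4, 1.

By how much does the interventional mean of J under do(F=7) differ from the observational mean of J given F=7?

Every unit gets F=7 under the intervention. J values become -9, -7, -1, -3, -6; E[J|do(F=7)] = -5.2.
Observing F=7 restricts to units where F's equation naturally yields 7: K ∈ {6, 4}. In that subpopulation J = -1, -3, mean -2.
Difference = -5.2 − (-2) = -3.2.

-3.2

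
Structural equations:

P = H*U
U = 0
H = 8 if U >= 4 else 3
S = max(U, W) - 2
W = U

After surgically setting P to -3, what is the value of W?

0

Under do(P=-3), the mechanism P = H*U is discarded; P is fixed at -3.
No directed path runs from P to W, so W keeps its natural value.
W = U  [with U=0]  = 0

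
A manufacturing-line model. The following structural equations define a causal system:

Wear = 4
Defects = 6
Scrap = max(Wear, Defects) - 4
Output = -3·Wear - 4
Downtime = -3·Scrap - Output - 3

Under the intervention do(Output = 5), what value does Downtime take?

Intervening sets Output = 5 and removes its equation (Output = -3·Wear - 4).
Scrap = max(Wear, Defects) - 4  [with Wear=4, Defects=6]  = 2
Downtime = -3·Scrap - Output - 3  [with Scrap=2, Output=5]  = -14

-14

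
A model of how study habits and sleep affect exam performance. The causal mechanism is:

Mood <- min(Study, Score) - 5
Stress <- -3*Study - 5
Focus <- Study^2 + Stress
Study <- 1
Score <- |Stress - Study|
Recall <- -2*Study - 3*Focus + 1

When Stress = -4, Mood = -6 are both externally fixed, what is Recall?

Setting Stress = -4, Mood = -6 by intervention discards those variables' equations.
Focus = Study^2 + Stress  [with Study=1, Stress=-4]  = -3
Recall = -2*Study - 3*Focus + 1  [with Study=1, Focus=-3]  = 8

8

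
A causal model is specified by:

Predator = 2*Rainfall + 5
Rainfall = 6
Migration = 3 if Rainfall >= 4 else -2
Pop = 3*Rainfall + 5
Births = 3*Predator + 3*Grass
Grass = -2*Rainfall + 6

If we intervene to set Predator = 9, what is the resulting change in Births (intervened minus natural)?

-24

The intervention breaks the incoming arrows to Predator: Predator = 2*Rainfall + 5 no longer applies, and Predator = 9.
Grass = -2*Rainfall + 6  [with Rainfall=6]  = -6
Births = 3*Predator + 3*Grass  [with Predator=9, Grass=-6]  = 9
Without intervention: Grass = -2*Rainfall + 6  [with Rainfall=6]  = -6; Predator = 2*Rainfall + 5  [with Rainfall=6]  = 17; Births = 3*Predator + 3*Grass  [with Predator=17, Grass=-6]  = 33.
Change = 9 − 33 = -24.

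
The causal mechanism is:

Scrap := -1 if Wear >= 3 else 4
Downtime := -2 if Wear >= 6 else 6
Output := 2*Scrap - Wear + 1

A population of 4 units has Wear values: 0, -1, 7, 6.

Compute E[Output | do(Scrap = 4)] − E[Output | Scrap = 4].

The intervention sets Scrap=4 in all 4 units regardless of Wear. Recomputing Output per unit gives 9, 10, 2, 3; average 6.
Conditioning on Scrap=4 selects the 2 unit(s) with Wear ∈ {0, -1}. Their Output values: 9, 10. Mean = 9.5.
Difference = 6 − 9.5 = -3.5.

-3.5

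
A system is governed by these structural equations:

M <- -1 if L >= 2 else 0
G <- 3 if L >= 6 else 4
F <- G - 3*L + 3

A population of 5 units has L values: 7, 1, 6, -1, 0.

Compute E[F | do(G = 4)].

-0.8

do(G=4) breaks G's dependence on L. With G=4 fixed, F across the units is -14, 4, -11, 10, 7, mean -0.8.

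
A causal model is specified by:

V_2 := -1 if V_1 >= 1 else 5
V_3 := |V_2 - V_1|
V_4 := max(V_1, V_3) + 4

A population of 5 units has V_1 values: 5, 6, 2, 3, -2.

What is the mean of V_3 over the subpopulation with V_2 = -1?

Conditioning on V_2=-1 selects the 4 unit(s) with V_1 ∈ {5, 6, 2, 3}. Their V_3 values: 6, 7, 3, 4. Mean = 5.

5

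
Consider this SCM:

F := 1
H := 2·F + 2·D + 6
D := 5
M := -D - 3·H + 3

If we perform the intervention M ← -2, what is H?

18

Under do(M=-2), the mechanism M := -D - 3·H + 3 is discarded; M is fixed at -2.
Since H is not a descendant of the intervened variable, it is unaffected.
H = 2·F + 2·D + 6  [with F=1, D=5]  = 18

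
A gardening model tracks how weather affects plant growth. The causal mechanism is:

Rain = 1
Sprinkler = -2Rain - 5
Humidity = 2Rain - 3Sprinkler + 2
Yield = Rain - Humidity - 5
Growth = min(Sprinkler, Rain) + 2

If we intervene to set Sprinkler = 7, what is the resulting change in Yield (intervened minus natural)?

do(Sprinkler=7) replaces the equation Sprinkler = -2Rain - 5 with the constant Sprinkler = 7.
Humidity = 2Rain - 3Sprinkler + 2  [with Rain=1, Sprinkler=7]  = -17
Yield = Rain - Humidity - 5  [with Rain=1, Humidity=-17]  = 13
Without intervention: Sprinkler = -2Rain - 5  [with Rain=1]  = -7; Humidity = 2Rain - 3Sprinkler + 2  [with Rain=1, Sprinkler=-7]  = 25; Yield = Rain - Humidity - 5  [with Rain=1, Humidity=25]  = -29.
Change = 13 − (-29) = 42.

42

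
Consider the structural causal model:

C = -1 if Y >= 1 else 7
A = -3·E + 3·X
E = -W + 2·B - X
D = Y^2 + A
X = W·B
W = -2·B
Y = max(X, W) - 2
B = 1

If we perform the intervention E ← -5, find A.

The intervention breaks the incoming arrows to E: E = -W + 2·B - X no longer applies, and E = -5.
W = -2·B  [with B=1]  = -2
X = W·B  [with W=-2, B=1]  = -2
A = -3·E + 3·X  [with E=-5, X=-2]  = 9

9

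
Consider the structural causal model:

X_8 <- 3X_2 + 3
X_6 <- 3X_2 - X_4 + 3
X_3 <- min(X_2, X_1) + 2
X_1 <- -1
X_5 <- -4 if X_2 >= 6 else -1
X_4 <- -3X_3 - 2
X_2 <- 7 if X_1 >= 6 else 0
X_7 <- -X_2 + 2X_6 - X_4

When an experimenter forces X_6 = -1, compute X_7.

Intervening sets X_6 = -1 and removes its equation (X_6 <- 3X_2 - X_4 + 3).
X_2 = 7 if X_1 >= 6 else 0  [with X_1=-1]  = 0
X_3 = min(X_2, X_1) + 2  [with X_2=0, X_1=-1]  = 1
X_4 = -3X_3 - 2  [with X_3=1]  = -5
X_7 = -X_2 + 2X_6 - X_4  [with X_2=0, X_6=-1, X_4=-5]  = 3

3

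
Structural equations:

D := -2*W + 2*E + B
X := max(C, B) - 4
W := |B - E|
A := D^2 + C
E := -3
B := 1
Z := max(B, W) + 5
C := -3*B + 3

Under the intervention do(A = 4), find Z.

Under do(A=4), the mechanism A := D^2 + C is discarded; A is fixed at 4.
Since Z is not a descendant of the intervened variable, it is unaffected.
W = |B - E|  [with B=1, E=-3]  = 4
Z = max(B, W) + 5  [with B=1, W=4]  = 9

9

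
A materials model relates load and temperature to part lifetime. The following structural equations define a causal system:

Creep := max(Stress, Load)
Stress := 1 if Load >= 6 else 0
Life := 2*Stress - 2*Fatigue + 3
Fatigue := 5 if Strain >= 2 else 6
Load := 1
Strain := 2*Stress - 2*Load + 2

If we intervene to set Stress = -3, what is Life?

-15

Under do(Stress=-3), the mechanism Stress := 1 if Load >= 6 else 0 is discarded; Stress is fixed at -3.
Strain = 2*Stress - 2*Load + 2  [with Stress=-3, Load=1]  = -6
Fatigue = 5 if Strain >= 2 else 6  [with Strain=-6]  = 6
Life = 2*Stress - 2*Fatigue + 3  [with Stress=-3, Fatigue=6]  = -15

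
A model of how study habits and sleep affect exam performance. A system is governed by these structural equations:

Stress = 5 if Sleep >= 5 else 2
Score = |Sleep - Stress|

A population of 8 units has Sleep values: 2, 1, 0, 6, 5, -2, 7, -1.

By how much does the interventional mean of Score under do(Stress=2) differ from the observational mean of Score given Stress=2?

The intervention sets Stress=2 in all 8 units regardless of Sleep. Recomputing Score per unit gives 0, 1, 2, 4, 3, 4, 5, 3; average 2.75.
Observing Stress=2 restricts to units where Stress's equation naturally yields 2: Sleep ∈ {2, 1, 0, -2, -1}. In that subpopulation Score = 0, 1, 2, 4, 3, mean 2.
Difference = 2.75 − 2 = 0.75.

0.75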